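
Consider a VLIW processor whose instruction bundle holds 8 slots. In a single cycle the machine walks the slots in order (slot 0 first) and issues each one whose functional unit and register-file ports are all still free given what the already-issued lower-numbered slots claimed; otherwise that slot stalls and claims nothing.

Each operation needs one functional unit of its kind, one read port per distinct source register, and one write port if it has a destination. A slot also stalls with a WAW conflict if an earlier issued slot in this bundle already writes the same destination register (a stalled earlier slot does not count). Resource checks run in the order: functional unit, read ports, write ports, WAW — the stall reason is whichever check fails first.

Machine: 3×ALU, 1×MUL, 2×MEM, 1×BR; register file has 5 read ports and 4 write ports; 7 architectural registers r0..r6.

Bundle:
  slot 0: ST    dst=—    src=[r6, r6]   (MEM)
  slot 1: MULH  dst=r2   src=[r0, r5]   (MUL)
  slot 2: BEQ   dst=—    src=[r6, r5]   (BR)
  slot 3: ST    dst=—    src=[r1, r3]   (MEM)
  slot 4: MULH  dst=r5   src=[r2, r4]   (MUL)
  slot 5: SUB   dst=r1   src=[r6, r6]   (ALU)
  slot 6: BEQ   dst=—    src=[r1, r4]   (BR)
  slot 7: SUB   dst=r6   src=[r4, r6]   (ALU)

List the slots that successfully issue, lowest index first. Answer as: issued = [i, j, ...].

  0. MEM ⇒ go  {3A/1Mu/1Ld/1B | 4r 4w}
  1. MUL→r2 ⇒ go  {3A/0Mu/1Ld/1B | 2r 3w}
  2. BR ⇒ go  {3A/0Mu/1Ld/0B | 0r 3w}
  3. MEM ⇒ no(RD_PORT)  {3A/0Mu/1Ld/0B | 0r 3w}
  4. MUL→r5 ⇒ no(FU)  {3A/0Mu/1Ld/0B | 0r 3w}
  5. ALU→r1 ⇒ no(RD_PORT)  {3A/0Mu/1Ld/0B | 0r 3w}
  6. BR ⇒ no(FU)  {3A/0Mu/1Ld/0B | 0r 3w}
  7. ALU→r6 ⇒ no(RD_PORT)  {3A/0Mu/1Ld/0B | 0r 3w}

issued = [0, 1, 2]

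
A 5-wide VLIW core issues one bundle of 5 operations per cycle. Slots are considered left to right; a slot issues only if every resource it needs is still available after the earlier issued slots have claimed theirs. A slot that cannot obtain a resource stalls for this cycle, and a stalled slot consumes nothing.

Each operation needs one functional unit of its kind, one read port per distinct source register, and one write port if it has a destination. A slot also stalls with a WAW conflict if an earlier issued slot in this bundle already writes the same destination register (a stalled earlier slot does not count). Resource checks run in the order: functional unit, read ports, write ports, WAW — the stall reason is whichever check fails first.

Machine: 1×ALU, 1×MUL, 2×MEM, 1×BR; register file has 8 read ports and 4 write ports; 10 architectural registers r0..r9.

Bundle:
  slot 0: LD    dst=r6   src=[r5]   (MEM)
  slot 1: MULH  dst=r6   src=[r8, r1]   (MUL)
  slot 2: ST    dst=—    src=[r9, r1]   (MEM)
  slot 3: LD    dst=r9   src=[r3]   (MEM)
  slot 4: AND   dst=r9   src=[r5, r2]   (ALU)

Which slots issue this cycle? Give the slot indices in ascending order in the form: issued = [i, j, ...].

#0 MEM src=r5 dispatched  <A:1 Mu:1 Ld:1 B:1 rd:7 wr:3>
#1 MUL src=r8,r1 held:WAW  <A:1 Mu:1 Ld:1 B:1 rd:7 wr:3>
#2 MEM src=r9,r1 dispatched  <A:1 Mu:1 Ld:0 B:1 rd:5 wr:3>
#3 MEM src=r3 held:FU  <A:1 Mu:1 Ld:0 B:1 rd:5 wr:3>
#4 ALU src=r5,r2 dispatched  <A:0 Mu:1 Ld:0 B:1 rd:3 wr:2>

issued = [0, 2, 4]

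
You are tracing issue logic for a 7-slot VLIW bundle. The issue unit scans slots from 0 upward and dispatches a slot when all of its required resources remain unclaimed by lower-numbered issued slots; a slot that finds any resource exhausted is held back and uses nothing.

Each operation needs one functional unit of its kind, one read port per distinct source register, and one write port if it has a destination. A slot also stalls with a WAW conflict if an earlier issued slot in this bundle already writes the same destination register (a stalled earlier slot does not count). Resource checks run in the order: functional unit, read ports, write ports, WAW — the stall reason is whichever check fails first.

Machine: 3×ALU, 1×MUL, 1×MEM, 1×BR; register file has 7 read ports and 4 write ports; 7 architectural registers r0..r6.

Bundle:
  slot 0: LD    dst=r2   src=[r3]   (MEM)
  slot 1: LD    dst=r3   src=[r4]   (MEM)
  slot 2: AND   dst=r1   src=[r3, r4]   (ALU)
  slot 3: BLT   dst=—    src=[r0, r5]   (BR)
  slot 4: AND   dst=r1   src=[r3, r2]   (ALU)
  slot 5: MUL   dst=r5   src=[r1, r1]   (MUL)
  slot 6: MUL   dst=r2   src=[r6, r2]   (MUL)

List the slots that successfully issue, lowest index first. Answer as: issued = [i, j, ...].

issued = [0, 2, 3, 5]

  0. MEM→r2 ⇒ go  {3A/1Mu/0Ld/1B | 6r 3w}
  1. MEM→r3 ⇒ no(FU)  {3A/1Mu/0Ld/1B | 6r 3w}
  2. ALU→r1 ⇒ go  {2A/1Mu/0Ld/1B | 4r 2w}
  3. BR ⇒ go  {2A/1Mu/0Ld/0B | 2r 2w}
  4. ALU→r1 ⇒ no(WAW)  {2A/1Mu/0Ld/0B | 2r 2w}
  5. MUL→r5 ⇒ go  {2A/0Mu/0Ld/0B | 1r 1w}
  6. MUL→r2 ⇒ no(FU)  {2A/0Mu/0Ld/0B | 1r 1w}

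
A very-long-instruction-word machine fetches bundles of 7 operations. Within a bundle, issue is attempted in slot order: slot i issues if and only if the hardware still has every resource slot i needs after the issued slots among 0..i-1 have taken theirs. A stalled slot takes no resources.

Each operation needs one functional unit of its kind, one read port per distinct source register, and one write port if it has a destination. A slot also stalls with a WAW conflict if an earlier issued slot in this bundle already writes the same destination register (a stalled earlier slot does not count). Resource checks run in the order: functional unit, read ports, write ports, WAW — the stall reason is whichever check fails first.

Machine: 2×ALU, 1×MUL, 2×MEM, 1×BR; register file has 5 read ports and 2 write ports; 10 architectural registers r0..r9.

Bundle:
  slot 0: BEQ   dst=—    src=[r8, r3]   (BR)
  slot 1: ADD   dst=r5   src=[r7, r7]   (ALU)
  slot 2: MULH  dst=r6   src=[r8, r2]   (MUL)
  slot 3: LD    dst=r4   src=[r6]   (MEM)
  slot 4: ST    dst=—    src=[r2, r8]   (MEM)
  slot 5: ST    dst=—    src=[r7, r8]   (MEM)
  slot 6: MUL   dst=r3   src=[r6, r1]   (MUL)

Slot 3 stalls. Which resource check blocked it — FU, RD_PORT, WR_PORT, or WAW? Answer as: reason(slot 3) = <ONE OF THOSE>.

reason(slot 3) = RD_PORT

#0 BR src=r8,r3 dispatched  <A:2 Mu:1 Ld:2 B:0 rd:3 wr:2>
#1 ALU src=r7,r7 dispatched  <A:1 Mu:1 Ld:2 B:0 rd:2 wr:1>
#2 MUL src=r8,r2 dispatched  <A:1 Mu:0 Ld:2 B:0 rd:0 wr:0>
#3 MEM src=r6 held:RD_PORT  <A:1 Mu:0 Ld:2 B:0 rd:0 wr:0>
#4 MEM src=r2,r8 held:RD_PORT  <A:1 Mu:0 Ld:2 B:0 rd:0 wr:0>
#5 MEM src=r7,r8 held:RD_PORT  <A:1 Mu:0 Ld:2 B:0 rd:0 wr:0>
#6 MUL src=r6,r1 held:FU  <A:1 Mu:0 Ld:2 B:0 rd:0 wr:0>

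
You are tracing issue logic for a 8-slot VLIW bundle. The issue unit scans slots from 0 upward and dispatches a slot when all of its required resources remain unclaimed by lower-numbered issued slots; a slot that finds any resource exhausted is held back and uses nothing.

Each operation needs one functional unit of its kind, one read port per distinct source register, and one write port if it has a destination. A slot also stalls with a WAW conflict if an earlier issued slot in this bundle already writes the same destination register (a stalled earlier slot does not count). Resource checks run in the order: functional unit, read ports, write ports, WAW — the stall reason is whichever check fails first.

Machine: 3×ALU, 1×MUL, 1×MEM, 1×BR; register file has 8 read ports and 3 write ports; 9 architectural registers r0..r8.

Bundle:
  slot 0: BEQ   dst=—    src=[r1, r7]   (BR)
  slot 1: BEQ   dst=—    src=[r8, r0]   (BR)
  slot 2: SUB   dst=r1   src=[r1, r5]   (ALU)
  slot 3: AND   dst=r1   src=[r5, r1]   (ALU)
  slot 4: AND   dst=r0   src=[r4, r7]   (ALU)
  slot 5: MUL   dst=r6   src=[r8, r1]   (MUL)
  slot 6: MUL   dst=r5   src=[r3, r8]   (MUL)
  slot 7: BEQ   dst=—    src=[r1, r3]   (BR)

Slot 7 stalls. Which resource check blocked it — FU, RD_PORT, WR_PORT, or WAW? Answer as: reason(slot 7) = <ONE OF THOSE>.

#0 BR src=r1,r7 dispatched  <A:3 Mu:1 Ld:1 B:0 rd:6 wr:3>
#1 BR src=r8,r0 held:FU  <A:3 Mu:1 Ld:1 B:0 rd:6 wr:3>
#2 ALU src=r1,r5 dispatched  <A:2 Mu:1 Ld:1 B:0 rd:4 wr:2>
#3 ALU src=r5,r1 held:WAW  <A:2 Mu:1 Ld:1 B:0 rd:4 wr:2>
#4 ALU src=r4,r7 dispatched  <A:1 Mu:1 Ld:1 B:0 rd:2 wr:1>
#5 MUL src=r8,r1 dispatched  <A:1 Mu:0 Ld:1 B:0 rd:0 wr:0>
#6 MUL src=r3,r8 held:FU  <A:1 Mu:0 Ld:1 B:0 rd:0 wr:0>
#7 BR src=r1,r3 held:FU  <A:1 Mu:0 Ld:1 B:0 rd:0 wr:0>

reason(slot 7) = FU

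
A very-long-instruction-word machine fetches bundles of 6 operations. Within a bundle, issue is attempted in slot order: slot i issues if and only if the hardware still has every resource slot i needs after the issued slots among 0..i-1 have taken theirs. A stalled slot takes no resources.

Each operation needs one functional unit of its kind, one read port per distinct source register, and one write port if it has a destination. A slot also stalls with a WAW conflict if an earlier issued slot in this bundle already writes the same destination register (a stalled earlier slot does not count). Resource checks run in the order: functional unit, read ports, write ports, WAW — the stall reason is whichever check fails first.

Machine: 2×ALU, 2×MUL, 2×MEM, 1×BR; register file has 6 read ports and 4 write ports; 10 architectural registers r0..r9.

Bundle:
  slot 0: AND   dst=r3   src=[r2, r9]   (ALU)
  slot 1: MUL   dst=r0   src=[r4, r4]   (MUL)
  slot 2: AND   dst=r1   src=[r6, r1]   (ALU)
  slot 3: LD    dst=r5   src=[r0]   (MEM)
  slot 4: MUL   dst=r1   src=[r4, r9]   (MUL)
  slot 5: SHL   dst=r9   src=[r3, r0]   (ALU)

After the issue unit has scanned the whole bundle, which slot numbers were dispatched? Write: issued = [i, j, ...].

issued = [0, 1, 2, 3]

[0] ALU needs rd=2 wr=1: ok; after: ALU=1 MUL=2 MEM=2 BR=1, R=4, W=3
[1] MUL needs rd=1 wr=1: ok; after: ALU=1 MUL=1 MEM=2 BR=1, R=3, W=2
[2] ALU needs rd=2 wr=1: ok; after: ALU=0 MUL=1 MEM=2 BR=1, R=1, W=1
[3] MEM needs rd=1 wr=1: ok; after: ALU=0 MUL=1 MEM=1 BR=1, R=0, W=0
[4] MUL needs rd=2 wr=1: RD_PORT; after: ALU=0 MUL=1 MEM=1 BR=1, R=0, W=0
[5] ALU needs rd=2 wr=1: FU; after: ALU=0 MUL=1 MEM=1 BR=1, R=0, W=0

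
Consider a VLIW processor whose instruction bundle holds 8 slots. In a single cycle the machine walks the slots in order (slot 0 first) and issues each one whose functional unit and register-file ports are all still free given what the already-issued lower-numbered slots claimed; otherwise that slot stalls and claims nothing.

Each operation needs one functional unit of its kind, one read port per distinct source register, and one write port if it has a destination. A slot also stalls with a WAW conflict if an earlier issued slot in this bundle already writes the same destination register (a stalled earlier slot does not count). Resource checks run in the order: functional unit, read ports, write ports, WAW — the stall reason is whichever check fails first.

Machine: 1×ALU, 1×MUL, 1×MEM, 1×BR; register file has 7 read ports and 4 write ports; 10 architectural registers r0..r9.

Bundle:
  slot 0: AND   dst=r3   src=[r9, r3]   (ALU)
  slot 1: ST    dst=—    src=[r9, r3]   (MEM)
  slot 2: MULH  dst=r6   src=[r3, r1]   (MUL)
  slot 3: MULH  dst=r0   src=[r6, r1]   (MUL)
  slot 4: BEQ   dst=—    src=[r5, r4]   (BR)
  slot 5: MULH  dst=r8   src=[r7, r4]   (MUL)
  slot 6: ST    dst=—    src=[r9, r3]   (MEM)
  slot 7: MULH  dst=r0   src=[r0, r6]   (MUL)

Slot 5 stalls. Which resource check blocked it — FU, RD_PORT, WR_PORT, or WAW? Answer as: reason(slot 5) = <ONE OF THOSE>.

reason(slot 5) = FU

  0. ALU→r3 ⇒ go  {0A/1Mu/1Ld/1B | 5r 3w}
  1. MEM ⇒ go  {0A/1Mu/0Ld/1B | 3r 3w}
  2. MUL→r6 ⇒ go  {0A/0Mu/0Ld/1B | 1r 2w}
  3. MUL→r0 ⇒ no(FU)  {0A/0Mu/0Ld/1B | 1r 2w}
  4. BR ⇒ no(RD_PORT)  {0A/0Mu/0Ld/1B | 1r 2w}
  5. MUL→r8 ⇒ no(FU)  {0A/0Mu/0Ld/1B | 1r 2w}
  6. MEM ⇒ no(FU)  {0A/0Mu/0Ld/1B | 1r 2w}
  7. MUL→r0 ⇒ no(FU)  {0A/0Mu/0Ld/1B | 1r 2w}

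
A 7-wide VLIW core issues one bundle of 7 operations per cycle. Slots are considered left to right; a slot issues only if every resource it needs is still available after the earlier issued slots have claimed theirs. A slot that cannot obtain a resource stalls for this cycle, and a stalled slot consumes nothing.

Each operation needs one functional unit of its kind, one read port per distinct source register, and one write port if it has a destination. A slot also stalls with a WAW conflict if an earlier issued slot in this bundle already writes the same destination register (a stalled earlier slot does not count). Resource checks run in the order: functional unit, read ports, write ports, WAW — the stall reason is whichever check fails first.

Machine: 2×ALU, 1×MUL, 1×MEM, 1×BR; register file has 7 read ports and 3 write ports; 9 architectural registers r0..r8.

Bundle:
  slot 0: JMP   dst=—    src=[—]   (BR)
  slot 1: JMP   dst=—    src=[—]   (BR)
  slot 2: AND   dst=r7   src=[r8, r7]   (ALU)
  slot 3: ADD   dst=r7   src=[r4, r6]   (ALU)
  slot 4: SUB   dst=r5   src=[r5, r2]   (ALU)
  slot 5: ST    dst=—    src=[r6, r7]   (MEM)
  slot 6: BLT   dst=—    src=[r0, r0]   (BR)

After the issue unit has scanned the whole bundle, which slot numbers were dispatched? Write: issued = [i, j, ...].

issued = [0, 2, 4, 5]

[0] BR needs rd=0 wr=0: ok; after: ALU=2 MUL=1 MEM=1 BR=0, R=7, W=3
[1] BR needs rd=0 wr=0: FU; after: ALU=2 MUL=1 MEM=1 BR=0, R=7, W=3
[2] ALU needs rd=2 wr=1: ok; after: ALU=1 MUL=1 MEM=1 BR=0, R=5, W=2
[3] ALU needs rd=2 wr=1: WAW; after: ALU=1 MUL=1 MEM=1 BR=0, R=5, W=2
[4] ALU needs rd=2 wr=1: ok; after: ALU=0 MUL=1 MEM=1 BR=0, R=3, W=1
[5] MEM needs rd=2 wr=0: ok; after: ALU=0 MUL=1 MEM=0 BR=0, R=1, W=1
[6] BR needs rd=1 wr=0: FU; after: ALU=0 MUL=1 MEM=0 BR=0, R=1, W=1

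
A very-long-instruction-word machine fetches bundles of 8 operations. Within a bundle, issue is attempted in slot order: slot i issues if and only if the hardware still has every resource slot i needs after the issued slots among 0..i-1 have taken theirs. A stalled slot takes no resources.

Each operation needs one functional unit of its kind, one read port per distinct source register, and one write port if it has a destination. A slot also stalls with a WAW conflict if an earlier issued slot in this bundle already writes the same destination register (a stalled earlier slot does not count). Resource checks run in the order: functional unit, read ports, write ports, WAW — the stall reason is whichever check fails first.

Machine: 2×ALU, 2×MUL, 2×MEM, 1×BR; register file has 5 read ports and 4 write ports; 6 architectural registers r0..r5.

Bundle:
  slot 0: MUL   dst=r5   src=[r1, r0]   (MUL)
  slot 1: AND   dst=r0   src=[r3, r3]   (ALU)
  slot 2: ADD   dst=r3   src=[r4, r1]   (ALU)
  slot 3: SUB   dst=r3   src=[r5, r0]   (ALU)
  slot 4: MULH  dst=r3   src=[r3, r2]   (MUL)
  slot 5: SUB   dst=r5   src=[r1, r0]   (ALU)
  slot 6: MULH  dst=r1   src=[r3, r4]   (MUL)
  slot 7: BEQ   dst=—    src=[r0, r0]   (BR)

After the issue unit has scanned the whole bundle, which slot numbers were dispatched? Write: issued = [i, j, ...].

issued = [0, 1, 2]

(0) want 1×MUL +2rd +1wr — yes → AL2|MU1|ME2|BR1|rd3|wr3
(1) want 1×ALU +1rd +1wr — yes → AL1|MU1|ME2|BR1|rd2|wr2
(2) want 1×ALU +2rd +1wr — yes → AL0|MU1|ME2|BR1|rd0|wr1
(3) want 1×ALU +2rd +1wr — FU → AL0|MU1|ME2|BR1|rd0|wr1
(4) want 1×MUL +2rd +1wr — RD_PORT → AL0|MU1|ME2|BR1|rd0|wr1
(5) want 1×ALU +2rd +1wr — FU → AL0|MU1|ME2|BR1|rd0|wr1
(6) want 1×MUL +2rd +1wr — RD_PORT → AL0|MU1|ME2|BR1|rd0|wr1
(7) want 1×BR +1rd +0wr — RD_PORT → AL0|MU1|ME2|BR1|rd0|wr1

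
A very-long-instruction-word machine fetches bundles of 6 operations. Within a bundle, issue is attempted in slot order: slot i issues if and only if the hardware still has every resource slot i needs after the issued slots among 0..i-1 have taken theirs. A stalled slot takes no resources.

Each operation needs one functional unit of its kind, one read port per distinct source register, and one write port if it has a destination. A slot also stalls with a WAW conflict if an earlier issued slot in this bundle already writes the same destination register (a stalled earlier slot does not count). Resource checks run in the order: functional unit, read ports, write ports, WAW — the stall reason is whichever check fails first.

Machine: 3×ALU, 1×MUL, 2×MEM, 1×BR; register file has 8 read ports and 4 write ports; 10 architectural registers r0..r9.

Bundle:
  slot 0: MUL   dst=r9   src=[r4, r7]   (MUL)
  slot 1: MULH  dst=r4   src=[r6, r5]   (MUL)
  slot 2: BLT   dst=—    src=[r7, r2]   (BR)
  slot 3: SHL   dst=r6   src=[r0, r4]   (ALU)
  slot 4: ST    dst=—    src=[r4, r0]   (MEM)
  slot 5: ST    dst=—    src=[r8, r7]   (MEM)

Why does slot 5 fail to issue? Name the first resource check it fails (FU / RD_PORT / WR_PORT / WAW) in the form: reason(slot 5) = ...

reason(slot 5) = RD_PORT

(0) want 1×MUL +2rd +1wr — yes → AL3|MU0|ME2|BR1|rd6|wr3
(1) want 1×MUL +2rd +1wr — FU → AL3|MU0|ME2|BR1|rd6|wr3
(2) want 1×BR +2rd +0wr — yes → AL3|MU0|ME2|BR0|rd4|wr3
(3) want 1×ALU +2rd +1wr — yes → AL2|MU0|ME2|BR0|rd2|wr2
(4) want 1×MEM +2rd +0wr — yes → AL2|MU0|ME1|BR0|rd0|wr2
(5) want 1×MEM +2rd +0wr — RD_PORT → AL2|MU0|ME1|BR0|rd0|wr2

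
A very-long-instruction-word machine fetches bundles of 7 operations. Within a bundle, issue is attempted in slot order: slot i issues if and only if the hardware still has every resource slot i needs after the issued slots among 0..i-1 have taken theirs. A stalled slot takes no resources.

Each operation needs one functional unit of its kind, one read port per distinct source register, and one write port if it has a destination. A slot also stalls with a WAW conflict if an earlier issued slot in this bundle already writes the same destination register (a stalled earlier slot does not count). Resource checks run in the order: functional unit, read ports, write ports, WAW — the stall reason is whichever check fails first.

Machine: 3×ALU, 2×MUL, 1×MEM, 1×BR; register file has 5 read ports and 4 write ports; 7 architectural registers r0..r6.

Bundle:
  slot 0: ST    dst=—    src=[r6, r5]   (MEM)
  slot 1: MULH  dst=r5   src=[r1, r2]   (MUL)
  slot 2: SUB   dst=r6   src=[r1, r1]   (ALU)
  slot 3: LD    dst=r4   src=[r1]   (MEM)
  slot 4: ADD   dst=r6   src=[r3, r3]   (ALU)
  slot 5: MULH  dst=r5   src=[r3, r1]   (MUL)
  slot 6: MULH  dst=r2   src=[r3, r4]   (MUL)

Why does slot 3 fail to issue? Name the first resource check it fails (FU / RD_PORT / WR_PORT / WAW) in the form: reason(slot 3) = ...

reason(slot 3) = FU

#0 MEM src=r6,r5 dispatched  <A:3 Mu:2 Ld:0 B:1 rd:3 wr:4>
#1 MUL src=r1,r2 dispatched  <A:3 Mu:1 Ld:0 B:1 rd:1 wr:3>
#2 ALU src=r1,r1 dispatched  <A:2 Mu:1 Ld:0 B:1 rd:0 wr:2>
#3 MEM src=r1 held:FU  <A:2 Mu:1 Ld:0 B:1 rd:0 wr:2>
#4 ALU src=r3,r3 held:RD_PORT  <A:2 Mu:1 Ld:0 B:1 rd:0 wr:2>
#5 MUL src=r3,r1 held:RD_PORT  <A:2 Mu:1 Ld:0 B:1 rd:0 wr:2>
#6 MUL src=r3,r4 held:RD_PORT  <A:2 Mu:1 Ld:0 B:1 rd:0 wr:2>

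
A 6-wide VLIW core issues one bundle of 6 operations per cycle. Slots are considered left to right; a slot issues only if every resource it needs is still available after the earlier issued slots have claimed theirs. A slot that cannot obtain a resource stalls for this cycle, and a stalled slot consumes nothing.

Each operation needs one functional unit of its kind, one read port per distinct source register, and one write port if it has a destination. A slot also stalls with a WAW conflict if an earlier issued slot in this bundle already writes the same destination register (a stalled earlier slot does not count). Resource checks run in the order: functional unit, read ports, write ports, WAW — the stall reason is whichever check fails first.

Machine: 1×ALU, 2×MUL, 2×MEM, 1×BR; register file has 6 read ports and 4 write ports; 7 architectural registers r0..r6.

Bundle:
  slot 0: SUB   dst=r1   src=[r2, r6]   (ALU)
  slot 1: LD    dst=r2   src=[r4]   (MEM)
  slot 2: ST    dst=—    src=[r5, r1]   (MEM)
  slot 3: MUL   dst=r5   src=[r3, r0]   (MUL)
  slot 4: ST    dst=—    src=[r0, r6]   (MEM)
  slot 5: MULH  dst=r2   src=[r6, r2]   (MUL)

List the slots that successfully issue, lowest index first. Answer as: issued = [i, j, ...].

  0. ALU→r1 ⇒ go  {0A/2Mu/2Ld/1B | 4r 3w}
  1. MEM→r2 ⇒ go  {0A/2Mu/1Ld/1B | 3r 2w}
  2. MEM ⇒ go  {0A/2Mu/0Ld/1B | 1r 2w}
  3. MUL→r5 ⇒ no(RD_PORT)  {0A/2Mu/0Ld/1B | 1r 2w}
  4. MEM ⇒ no(FU)  {0A/2Mu/0Ld/1B | 1r 2w}
  5. MUL→r2 ⇒ no(RD_PORT)  {0A/2Mu/0Ld/1B | 1r 2w}

issued = [0, 1, 2]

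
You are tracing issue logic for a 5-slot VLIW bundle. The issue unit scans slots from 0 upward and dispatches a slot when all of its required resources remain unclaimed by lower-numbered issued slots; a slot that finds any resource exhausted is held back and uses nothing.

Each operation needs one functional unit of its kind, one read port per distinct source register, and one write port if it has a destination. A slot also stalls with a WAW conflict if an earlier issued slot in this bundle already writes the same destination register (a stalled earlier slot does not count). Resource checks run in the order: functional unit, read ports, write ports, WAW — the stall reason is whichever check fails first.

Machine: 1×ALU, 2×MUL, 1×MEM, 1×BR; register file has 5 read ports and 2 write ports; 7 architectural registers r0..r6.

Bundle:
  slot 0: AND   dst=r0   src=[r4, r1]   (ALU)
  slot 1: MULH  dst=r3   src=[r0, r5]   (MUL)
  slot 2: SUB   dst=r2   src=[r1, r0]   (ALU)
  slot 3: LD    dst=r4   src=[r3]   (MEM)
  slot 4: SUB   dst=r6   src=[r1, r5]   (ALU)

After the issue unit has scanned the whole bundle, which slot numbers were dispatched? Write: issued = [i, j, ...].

issued = [0, 1]

  0. ALU→r0 ⇒ go  {0A/2Mu/1Ld/1B | 3r 1w}
  1. MUL→r3 ⇒ go  {0A/1Mu/1Ld/1B | 1r 0w}
  2. ALU→r2 ⇒ no(FU)  {0A/1Mu/1Ld/1B | 1r 0w}
  3. MEM→r4 ⇒ no(WR_PORT)  {0A/1Mu/1Ld/1B | 1r 0w}
  4. ALU→r6 ⇒ no(FU)  {0A/1Mu/1Ld/1B | 1r 0w}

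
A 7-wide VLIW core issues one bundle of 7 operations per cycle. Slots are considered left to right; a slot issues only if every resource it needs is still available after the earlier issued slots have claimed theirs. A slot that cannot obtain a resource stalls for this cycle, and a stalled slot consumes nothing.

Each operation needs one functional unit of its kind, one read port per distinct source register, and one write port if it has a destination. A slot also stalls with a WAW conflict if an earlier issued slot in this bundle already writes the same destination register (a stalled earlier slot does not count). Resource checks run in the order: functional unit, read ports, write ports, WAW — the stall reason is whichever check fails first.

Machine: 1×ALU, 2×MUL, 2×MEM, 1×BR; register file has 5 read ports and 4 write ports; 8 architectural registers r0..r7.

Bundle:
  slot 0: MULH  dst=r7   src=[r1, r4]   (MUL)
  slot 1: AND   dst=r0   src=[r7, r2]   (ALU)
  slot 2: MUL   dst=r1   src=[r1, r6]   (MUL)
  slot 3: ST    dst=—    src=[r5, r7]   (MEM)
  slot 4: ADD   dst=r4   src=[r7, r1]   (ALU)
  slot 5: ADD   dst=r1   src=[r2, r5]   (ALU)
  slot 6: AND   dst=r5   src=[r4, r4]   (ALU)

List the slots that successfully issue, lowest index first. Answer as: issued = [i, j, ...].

[0] MUL needs rd=2 wr=1: ok; after: ALU=1 MUL=1 MEM=2 BR=1, R=3, W=3
[1] ALU needs rd=2 wr=1: ok; after: ALU=0 MUL=1 MEM=2 BR=1, R=1, W=2
[2] MUL needs rd=2 wr=1: RD_PORT; after: ALU=0 MUL=1 MEM=2 BR=1, R=1, W=2
[3] MEM needs rd=2 wr=0: RD_PORT; after: ALU=0 MUL=1 MEM=2 BR=1, R=1, W=2
[4] ALU needs rd=2 wr=1: FU; after: ALU=0 MUL=1 MEM=2 BR=1, R=1, W=2
[5] ALU needs rd=2 wr=1: FU; after: ALU=0 MUL=1 MEM=2 BR=1, R=1, W=2
[6] ALU needs rd=1 wr=1: FU; after: ALU=0 MUL=1 MEM=2 BR=1, R=1, W=2

issued = [0, 1]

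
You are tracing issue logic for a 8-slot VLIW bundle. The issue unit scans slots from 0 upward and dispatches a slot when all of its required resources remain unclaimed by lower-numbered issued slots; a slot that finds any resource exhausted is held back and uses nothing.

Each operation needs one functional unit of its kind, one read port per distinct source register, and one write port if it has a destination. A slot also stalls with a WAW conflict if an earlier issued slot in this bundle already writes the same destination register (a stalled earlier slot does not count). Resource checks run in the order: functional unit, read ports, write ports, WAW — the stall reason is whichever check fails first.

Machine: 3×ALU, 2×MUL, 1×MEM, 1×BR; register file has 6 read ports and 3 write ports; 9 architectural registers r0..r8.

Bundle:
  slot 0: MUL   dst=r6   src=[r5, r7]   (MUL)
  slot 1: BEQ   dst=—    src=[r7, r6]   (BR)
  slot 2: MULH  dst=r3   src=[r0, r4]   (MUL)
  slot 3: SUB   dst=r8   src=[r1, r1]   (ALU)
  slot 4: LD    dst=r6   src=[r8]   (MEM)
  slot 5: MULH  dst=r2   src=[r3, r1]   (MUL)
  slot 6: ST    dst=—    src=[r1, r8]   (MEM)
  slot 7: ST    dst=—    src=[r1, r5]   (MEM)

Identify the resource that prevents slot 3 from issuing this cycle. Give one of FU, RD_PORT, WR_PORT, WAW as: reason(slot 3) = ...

reason(slot 3) = RD_PORT

#0 MUL src=r5,r7 dispatched  <A:3 Mu:1 Ld:1 B:1 rd:4 wr:2>
#1 BR src=r7,r6 dispatched  <A:3 Mu:1 Ld:1 B:0 rd:2 wr:2>
#2 MUL src=r0,r4 dispatched  <A:3 Mu:0 Ld:1 B:0 rd:0 wr:1>
#3 ALU src=r1,r1 held:RD_PORT  <A:3 Mu:0 Ld:1 B:0 rd:0 wr:1>
#4 MEM src=r8 held:RD_PORT  <A:3 Mu:0 Ld:1 B:0 rd:0 wr:1>
#5 MUL src=r3,r1 held:FU  <A:3 Mu:0 Ld:1 B:0 rd:0 wr:1>
#6 MEM src=r1,r8 held:RD_PORT  <A:3 Mu:0 Ld:1 B:0 rd:0 wr:1>
#7 MEM src=r1,r5 held:RD_PORT  <A:3 Mu:0 Ld:1 B:0 rd:0 wr:1>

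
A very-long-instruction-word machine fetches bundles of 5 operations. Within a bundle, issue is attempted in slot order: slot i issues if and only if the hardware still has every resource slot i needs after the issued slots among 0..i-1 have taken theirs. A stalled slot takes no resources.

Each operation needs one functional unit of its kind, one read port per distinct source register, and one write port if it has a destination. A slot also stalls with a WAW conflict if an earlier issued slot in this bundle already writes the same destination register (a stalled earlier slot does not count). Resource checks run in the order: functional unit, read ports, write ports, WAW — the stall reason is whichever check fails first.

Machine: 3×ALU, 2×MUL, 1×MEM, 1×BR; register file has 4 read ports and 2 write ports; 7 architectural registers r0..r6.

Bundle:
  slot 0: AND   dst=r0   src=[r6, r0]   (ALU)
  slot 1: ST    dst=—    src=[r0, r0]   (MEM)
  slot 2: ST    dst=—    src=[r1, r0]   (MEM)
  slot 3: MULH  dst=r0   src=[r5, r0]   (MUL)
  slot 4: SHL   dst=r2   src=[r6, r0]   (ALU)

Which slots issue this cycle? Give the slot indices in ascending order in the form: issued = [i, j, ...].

#0 ALU src=r6,r0 dispatched  <A:2 Mu:2 Ld:1 B:1 rd:2 wr:1>
#1 MEM src=r0,r0 dispatched  <A:2 Mu:2 Ld:0 B:1 rd:1 wr:1>
#2 MEM src=r1,r0 held:FU  <A:2 Mu:2 Ld:0 B:1 rd:1 wr:1>
#3 MUL src=r5,r0 held:RD_PORT  <A:2 Mu:2 Ld:0 B:1 rd:1 wr:1>
#4 ALU src=r6,r0 held:RD_PORT  <A:2 Mu:2 Ld:0 B:1 rd:1 wr:1>

issued = [0, 1]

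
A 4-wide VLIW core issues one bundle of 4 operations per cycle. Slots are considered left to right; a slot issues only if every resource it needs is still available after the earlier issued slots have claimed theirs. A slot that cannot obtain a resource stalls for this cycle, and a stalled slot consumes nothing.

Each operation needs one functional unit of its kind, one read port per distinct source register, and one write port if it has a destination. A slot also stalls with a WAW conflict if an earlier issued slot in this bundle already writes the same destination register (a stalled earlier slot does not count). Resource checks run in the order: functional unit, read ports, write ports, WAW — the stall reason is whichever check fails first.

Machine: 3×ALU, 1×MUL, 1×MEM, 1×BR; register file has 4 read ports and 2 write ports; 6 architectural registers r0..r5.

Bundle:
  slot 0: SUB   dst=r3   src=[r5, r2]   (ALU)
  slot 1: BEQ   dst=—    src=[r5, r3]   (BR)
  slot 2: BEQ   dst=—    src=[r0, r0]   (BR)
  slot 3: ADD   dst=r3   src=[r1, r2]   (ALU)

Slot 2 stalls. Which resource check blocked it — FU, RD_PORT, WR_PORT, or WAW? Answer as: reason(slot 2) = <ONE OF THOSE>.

reason(slot 2) = FU

[0] ALU needs rd=2 wr=1: ok; after: ALU=2 MUL=1 MEM=1 BR=1, R=2, W=1
[1] BR needs rd=2 wr=0: ok; after: ALU=2 MUL=1 MEM=1 BR=0, R=0, W=1
[2] BR needs rd=1 wr=0: FU; after: ALU=2 MUL=1 MEM=1 BR=0, R=0, W=1
[3] ALU needs rd=2 wr=1: RD_PORT; after: ALU=2 MUL=1 MEM=1 BR=0, R=0, W=1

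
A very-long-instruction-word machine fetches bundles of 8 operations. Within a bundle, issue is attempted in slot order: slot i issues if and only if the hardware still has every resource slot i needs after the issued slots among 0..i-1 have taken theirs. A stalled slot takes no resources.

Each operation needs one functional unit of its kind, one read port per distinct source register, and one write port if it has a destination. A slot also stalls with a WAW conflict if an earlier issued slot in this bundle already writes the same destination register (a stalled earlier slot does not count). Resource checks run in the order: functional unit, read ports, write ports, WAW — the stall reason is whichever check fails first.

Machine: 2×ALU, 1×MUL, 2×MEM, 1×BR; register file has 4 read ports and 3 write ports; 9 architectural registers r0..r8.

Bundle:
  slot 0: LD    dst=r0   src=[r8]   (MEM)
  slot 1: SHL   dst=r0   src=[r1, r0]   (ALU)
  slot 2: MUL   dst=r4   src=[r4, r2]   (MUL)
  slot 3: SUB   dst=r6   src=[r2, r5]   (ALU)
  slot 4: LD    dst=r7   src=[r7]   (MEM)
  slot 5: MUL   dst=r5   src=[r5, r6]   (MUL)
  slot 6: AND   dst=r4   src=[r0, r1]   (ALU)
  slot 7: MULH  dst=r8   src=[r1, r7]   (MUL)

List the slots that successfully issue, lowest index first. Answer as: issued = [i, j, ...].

[0] MEM needs rd=1 wr=1: ok; after: ALU=2 MUL=1 MEM=1 BR=1, R=3, W=2
[1] ALU needs rd=2 wr=1: WAW; after: ALU=2 MUL=1 MEM=1 BR=1, R=3, W=2
[2] MUL needs rd=2 wr=1: ok; after: ALU=2 MUL=0 MEM=1 BR=1, R=1, W=1
[3] ALU needs rd=2 wr=1: RD_PORT; after: ALU=2 MUL=0 MEM=1 BR=1, R=1, W=1
[4] MEM needs rd=1 wr=1: ok; after: ALU=2 MUL=0 MEM=0 BR=1, R=0, W=0
[5] MUL needs rd=2 wr=1: FU; after: ALU=2 MUL=0 MEM=0 BR=1, R=0, W=0
[6] ALU needs rd=2 wr=1: RD_PORT; after: ALU=2 MUL=0 MEM=0 BR=1, R=0, W=0
[7] MUL needs rd=2 wr=1: FU; after: ALU=2 MUL=0 MEM=0 BR=1, R=0, W=0

issued = [0, 2, 4]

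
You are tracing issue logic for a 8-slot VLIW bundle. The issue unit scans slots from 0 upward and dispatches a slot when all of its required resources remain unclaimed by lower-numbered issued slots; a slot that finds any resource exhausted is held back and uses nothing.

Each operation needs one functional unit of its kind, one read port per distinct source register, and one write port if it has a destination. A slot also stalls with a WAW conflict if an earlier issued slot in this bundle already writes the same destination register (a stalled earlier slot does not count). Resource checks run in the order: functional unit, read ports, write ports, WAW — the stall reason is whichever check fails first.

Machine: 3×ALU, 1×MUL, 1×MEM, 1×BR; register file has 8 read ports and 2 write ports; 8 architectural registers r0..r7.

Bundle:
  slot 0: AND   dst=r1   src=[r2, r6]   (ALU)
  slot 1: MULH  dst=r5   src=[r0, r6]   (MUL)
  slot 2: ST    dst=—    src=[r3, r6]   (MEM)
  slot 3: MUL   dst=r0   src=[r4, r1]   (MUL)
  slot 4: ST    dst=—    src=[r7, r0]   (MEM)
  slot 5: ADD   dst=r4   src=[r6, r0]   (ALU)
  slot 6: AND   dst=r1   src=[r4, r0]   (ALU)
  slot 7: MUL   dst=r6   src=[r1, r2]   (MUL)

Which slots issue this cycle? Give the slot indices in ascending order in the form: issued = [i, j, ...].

#0 ALU src=r2,r6 dispatched  <A:2 Mu:1 Ld:1 B:1 rd:6 wr:1>
#1 MUL src=r0,r6 dispatched  <A:2 Mu:0 Ld:1 B:1 rd:4 wr:0>
#2 MEM src=r3,r6 dispatched  <A:2 Mu:0 Ld:0 B:1 rd:2 wr:0>
#3 MUL src=r4,r1 held:FU  <A:2 Mu:0 Ld:0 B:1 rd:2 wr:0>
#4 MEM src=r7,r0 held:FU  <A:2 Mu:0 Ld:0 B:1 rd:2 wr:0>
#5 ALU src=r6,r0 held:WR_PORT  <A:2 Mu:0 Ld:0 B:1 rd:2 wr:0>
#6 ALU src=r4,r0 held:WR_PORT  <A:2 Mu:0 Ld:0 B:1 rd:2 wr:0>
#7 MUL src=r1,r2 held:FU  <A:2 Mu:0 Ld:0 B:1 rd:2 wr:0>

issued = [0, 1, 2]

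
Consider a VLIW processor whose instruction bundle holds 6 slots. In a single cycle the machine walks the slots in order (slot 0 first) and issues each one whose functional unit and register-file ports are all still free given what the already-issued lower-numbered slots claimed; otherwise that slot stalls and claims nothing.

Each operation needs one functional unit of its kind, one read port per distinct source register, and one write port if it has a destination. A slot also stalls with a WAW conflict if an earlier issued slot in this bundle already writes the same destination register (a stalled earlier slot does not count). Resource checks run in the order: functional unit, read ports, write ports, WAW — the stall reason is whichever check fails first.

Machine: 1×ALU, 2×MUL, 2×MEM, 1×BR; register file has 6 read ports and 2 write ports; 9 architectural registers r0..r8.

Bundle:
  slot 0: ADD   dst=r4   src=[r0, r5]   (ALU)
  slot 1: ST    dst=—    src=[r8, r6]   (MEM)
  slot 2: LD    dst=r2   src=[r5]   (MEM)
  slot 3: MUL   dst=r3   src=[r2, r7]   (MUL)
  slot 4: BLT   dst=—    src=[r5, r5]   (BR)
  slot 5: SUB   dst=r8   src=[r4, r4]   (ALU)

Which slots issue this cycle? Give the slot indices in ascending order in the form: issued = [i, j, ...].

issued = [0, 1, 2, 4]

  0. ALU→r4 ⇒ go  {0A/2Mu/2Ld/1B | 4r 1w}
  1. MEM ⇒ go  {0A/2Mu/1Ld/1B | 2r 1w}
  2. MEM→r2 ⇒ go  {0A/2Mu/0Ld/1B | 1r 0w}
  3. MUL→r3 ⇒ no(RD_PORT)  {0A/2Mu/0Ld/1B | 1r 0w}
  4. BR ⇒ go  {0A/2Mu/0Ld/0B | 0r 0w}
  5. ALU→r8 ⇒ no(FU)  {0A/2Mu/0Ld/0B | 0r 0w}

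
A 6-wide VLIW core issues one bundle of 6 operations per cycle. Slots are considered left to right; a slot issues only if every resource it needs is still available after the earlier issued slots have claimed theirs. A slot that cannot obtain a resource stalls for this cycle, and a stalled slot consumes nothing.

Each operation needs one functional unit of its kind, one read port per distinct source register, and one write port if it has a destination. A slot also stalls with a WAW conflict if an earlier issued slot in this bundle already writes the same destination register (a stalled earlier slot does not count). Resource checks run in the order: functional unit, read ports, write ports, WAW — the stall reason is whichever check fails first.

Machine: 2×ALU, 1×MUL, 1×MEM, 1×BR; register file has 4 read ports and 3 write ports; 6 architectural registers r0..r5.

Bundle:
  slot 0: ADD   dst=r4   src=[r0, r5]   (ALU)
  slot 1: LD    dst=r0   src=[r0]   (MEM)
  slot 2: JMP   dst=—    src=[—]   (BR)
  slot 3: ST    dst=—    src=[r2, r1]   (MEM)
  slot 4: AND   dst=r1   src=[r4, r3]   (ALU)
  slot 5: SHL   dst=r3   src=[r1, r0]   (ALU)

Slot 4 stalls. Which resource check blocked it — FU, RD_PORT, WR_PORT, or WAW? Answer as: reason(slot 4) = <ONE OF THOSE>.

reason(slot 4) = RD_PORT

slot 0 (ALU): ISSUE — free A1,Mu1,Ld1,B1 rp2 wp2
slot 1 (MEM): ISSUE — free A1,Mu1,Ld0,B1 rp1 wp1
slot 2 (BR): ISSUE — free A1,Mu1,Ld0,B0 rp1 wp1
slot 3 (MEM): stall FU — free A1,Mu1,Ld0,B0 rp1 wp1
slot 4 (ALU): stall RD_PORT — free A1,Mu1,Ld0,B0 rp1 wp1
slot 5 (ALU): stall RD_PORT — free A1,Mu1,Ld0,B0 rp1 wp1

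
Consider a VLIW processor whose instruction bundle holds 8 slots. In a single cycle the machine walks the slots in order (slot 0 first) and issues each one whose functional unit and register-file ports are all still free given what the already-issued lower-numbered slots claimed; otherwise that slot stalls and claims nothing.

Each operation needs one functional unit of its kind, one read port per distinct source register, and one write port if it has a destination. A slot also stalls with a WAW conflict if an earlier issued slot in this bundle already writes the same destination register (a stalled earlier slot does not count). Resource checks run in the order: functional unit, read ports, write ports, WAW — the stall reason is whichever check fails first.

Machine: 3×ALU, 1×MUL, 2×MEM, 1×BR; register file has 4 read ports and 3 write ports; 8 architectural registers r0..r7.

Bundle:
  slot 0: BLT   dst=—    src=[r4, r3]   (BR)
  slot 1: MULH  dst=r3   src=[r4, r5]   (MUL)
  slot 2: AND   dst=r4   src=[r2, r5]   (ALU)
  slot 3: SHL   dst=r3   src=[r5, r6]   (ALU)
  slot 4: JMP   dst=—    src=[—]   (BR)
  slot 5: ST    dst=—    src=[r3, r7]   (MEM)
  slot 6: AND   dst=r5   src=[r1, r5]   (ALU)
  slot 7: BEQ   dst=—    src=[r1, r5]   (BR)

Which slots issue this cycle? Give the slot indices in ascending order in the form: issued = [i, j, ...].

issued = [0, 1]

(0) want 1×BR +2rd +0wr — yes → AL3|MU1|ME2|BR0|rd2|wr3
(1) want 1×MUL +2rd +1wr — yes → AL3|MU0|ME2|BR0|rd0|wr2
(2) want 1×ALU +2rd +1wr — RD_PORT → AL3|MU0|ME2|BR0|rd0|wr2
(3) want 1×ALU +2rd +1wr — RD_PORT → AL3|MU0|ME2|BR0|rd0|wr2
(4) want 1×BR +0rd +0wr — FU → AL3|MU0|ME2|BR0|rd0|wr2
(5) want 1×MEM +2rd +0wr — RD_PORT → AL3|MU0|ME2|BR0|rd0|wr2
(6) want 1×ALU +2rd +1wr — RD_PORT → AL3|MU0|ME2|BR0|rd0|wr2
(7) want 1×BR +2rd +0wr — FU → AL3|MU0|ME2|BR0|rd0|wr2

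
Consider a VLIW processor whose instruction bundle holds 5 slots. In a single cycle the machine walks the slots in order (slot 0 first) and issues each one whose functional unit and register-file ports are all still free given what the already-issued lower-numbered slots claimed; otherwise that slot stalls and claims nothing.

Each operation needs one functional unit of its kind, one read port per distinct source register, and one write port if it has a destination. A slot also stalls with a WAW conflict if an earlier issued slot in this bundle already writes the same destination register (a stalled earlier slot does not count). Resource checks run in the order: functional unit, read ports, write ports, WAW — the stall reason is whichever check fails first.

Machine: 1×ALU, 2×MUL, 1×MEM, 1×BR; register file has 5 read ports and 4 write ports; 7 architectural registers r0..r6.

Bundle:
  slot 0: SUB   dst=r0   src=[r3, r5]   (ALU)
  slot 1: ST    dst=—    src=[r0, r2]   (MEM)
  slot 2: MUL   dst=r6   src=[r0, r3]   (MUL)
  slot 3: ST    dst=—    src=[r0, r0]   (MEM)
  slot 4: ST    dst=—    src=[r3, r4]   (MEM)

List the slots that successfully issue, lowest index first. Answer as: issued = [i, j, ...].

[0] ALU needs rd=2 wr=1: ok; after: ALU=0 MUL=2 MEM=1 BR=1, R=3, W=3
[1] MEM needs rd=2 wr=0: ok; after: ALU=0 MUL=2 MEM=0 BR=1, R=1, W=3
[2] MUL needs rd=2 wr=1: RD_PORT; after: ALU=0 MUL=2 MEM=0 BR=1, R=1, W=3
[3] MEM needs rd=1 wr=0: FU; after: ALU=0 MUL=2 MEM=0 BR=1, R=1, W=3
[4] MEM needs rd=2 wr=0: FU; after: ALU=0 MUL=2 MEM=0 BR=1, R=1, W=3

issued = [0, 1]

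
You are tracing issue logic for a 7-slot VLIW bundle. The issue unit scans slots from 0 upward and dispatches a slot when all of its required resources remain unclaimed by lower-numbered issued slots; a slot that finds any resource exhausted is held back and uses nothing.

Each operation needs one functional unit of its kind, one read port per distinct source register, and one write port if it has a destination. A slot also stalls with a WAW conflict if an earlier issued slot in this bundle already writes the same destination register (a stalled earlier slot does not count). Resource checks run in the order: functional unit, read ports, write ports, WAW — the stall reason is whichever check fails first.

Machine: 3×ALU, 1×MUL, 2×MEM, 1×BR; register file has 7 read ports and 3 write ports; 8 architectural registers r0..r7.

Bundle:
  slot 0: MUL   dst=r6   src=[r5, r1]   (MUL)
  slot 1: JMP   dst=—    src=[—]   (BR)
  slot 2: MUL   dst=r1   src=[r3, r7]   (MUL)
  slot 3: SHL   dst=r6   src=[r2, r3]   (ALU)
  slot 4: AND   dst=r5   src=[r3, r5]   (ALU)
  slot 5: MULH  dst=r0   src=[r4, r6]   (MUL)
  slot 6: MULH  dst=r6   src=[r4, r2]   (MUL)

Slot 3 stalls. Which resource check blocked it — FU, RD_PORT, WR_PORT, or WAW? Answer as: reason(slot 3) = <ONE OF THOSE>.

slot 0 (MUL): ISSUE — free A3,Mu0,Ld2,B1 rp5 wp2
slot 1 (BR): ISSUE — free A3,Mu0,Ld2,B0 rp5 wp2
slot 2 (MUL): stall FU — free A3,Mu0,Ld2,B0 rp5 wp2
slot 3 (ALU): stall WAW — free A3,Mu0,Ld2,B0 rp5 wp2
slot 4 (ALU): ISSUE — free A2,Mu0,Ld2,B0 rp3 wp1
slot 5 (MUL): stall FU — free A2,Mu0,Ld2,B0 rp3 wp1
slot 6 (MUL): stall FU — free A2,Mu0,Ld2,B0 rp3 wp1

reason(slot 3) = WAW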